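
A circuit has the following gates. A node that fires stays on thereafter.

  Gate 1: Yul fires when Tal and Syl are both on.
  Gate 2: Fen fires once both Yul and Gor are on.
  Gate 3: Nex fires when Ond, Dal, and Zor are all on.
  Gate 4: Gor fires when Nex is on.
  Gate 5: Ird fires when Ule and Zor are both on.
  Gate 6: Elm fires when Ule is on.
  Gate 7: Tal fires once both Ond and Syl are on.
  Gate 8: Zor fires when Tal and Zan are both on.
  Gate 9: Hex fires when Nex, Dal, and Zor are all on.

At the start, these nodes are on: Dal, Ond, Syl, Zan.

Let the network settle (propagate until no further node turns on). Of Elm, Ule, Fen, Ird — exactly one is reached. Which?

Ond and Syl are on, so Tal fires (Gate 7).
Gate 1: Tal and Syl on → Yul on.
Gate 8: Tal and Zan on → Zor on.
Ond, Dal, and Zor are on, so Nex fires (Gate 3).
Nex is on, so Gor fires (Gate 4).
Yul and Gor are on, so Fen fires (Gate 2).
Elm would need Ule (Gate 6), but Ule never turns on. No rule produces Ule, and it is not given. Ird would need Ule and Zor (Gate 5), but Ule never turns on.

Fen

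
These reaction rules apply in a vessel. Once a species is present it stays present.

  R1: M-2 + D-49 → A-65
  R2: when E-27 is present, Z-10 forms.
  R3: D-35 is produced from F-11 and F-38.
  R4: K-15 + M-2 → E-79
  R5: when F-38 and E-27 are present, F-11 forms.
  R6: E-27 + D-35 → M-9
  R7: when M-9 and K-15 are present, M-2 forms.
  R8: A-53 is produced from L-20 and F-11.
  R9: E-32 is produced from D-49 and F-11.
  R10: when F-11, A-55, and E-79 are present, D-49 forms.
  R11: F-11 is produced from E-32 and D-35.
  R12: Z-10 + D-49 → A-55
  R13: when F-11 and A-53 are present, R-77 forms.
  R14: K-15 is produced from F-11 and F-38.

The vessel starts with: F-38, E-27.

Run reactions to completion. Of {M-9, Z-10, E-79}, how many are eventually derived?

3

E-27 present → Z-10 forms (R2).
F-38 and E-27 present → F-11 forms (R5).
F-11 and F-38 present → D-35 forms (R3).
F-11 and F-38 present → K-15 forms (R14).
E-27 and D-35 present → M-9 forms (R6).
M-9 and K-15 present → M-2 forms (R7).
K-15 and M-2 present → E-79 forms (R4).
M-9: reached.
Z-10: reached.
E-79: reached.
All 3 are reached.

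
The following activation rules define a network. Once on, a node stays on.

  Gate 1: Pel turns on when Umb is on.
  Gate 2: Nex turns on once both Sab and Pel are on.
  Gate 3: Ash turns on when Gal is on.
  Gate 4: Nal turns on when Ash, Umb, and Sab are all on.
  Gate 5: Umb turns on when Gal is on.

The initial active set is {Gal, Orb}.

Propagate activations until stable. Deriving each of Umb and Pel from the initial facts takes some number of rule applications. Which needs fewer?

Umb: Gal is on, so Umb turns on (Gate 5). [1 rule application]
Pel: Gal is on, so Umb turns on (Gate 5). Gate 1: Umb on → Pel on. [2 rule applications]
Umb needs fewer.

Umb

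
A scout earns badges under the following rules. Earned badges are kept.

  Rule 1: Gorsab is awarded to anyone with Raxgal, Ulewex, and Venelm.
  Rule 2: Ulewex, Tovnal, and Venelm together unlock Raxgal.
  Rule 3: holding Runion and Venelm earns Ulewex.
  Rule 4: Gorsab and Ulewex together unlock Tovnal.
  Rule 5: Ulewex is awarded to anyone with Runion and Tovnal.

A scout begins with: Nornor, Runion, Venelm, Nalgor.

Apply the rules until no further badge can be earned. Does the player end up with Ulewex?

With Runion and Venelm, Ulewex is earned (Rule 3).

Yes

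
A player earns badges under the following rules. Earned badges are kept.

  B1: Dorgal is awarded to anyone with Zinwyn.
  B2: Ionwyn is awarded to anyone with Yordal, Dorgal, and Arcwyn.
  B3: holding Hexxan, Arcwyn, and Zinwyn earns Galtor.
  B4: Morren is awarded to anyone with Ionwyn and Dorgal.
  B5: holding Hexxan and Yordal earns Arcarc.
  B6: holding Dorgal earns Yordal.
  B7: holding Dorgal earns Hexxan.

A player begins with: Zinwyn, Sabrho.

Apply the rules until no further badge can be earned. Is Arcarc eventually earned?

With Zinwyn, Dorgal is earned (B1).
With Dorgal, Yordal is earned (B6).
With Dorgal, Hexxan is earned (B7).
With Hexxan and Yordal, Arcarc is earned (B5).

Yes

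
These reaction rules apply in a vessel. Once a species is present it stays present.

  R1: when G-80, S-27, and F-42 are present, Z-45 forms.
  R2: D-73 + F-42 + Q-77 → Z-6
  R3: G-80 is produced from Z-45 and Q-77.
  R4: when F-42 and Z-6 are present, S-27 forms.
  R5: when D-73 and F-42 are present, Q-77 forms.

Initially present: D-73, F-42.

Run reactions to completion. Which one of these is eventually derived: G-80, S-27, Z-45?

D-73 and F-42 present → Q-77 forms (R5).
D-73, F-42, and Q-77 present → Z-6 forms (R2).
F-42 and Z-6 present → S-27 forms (R4).
G-80 would need Z-45 and Q-77 (R3), but Z-45 never forms. Z-45 would need G-80, S-27, and F-42 (R1), but G-80 never forms.

S-27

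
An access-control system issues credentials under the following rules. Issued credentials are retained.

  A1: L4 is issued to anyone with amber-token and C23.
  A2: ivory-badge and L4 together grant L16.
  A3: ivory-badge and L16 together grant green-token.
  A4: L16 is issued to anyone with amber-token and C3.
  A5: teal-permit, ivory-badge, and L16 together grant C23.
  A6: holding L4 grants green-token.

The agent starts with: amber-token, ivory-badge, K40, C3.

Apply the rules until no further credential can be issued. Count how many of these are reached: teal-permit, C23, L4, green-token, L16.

Holding amber-token and C3 grants L16 (A4).
Holding ivory-badge and L16 grants green-token (A3).
No rule produces teal-permit, and it is not given.
C23 would need teal-permit, ivory-badge, and L16 (A5), but teal-permit is never granted.
L4 would need amber-token and C23 (A1), but C23 is never granted.
green-token: reached.
L16: reached.
Reached: green-token and L16 — 2 of the 5.

2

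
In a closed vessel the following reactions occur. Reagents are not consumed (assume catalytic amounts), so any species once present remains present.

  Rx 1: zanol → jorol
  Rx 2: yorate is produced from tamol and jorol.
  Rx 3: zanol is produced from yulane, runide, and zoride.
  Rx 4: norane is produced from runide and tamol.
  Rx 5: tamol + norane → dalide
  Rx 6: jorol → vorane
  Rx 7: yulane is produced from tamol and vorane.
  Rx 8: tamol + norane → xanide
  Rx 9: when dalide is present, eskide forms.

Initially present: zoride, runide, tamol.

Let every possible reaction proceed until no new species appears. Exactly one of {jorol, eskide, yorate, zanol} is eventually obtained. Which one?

runide and tamol present → norane forms (Rx 4).
tamol and norane present → dalide forms (Rx 5).
dalide present → eskide forms (Rx 9).
yorate would need tamol and jorol (Rx 2), but jorol never forms. zanol would need yulane, runide, and zoride (Rx 3), but yulane never forms. jorol would need zanol (Rx 1), but zanol never forms.

eskide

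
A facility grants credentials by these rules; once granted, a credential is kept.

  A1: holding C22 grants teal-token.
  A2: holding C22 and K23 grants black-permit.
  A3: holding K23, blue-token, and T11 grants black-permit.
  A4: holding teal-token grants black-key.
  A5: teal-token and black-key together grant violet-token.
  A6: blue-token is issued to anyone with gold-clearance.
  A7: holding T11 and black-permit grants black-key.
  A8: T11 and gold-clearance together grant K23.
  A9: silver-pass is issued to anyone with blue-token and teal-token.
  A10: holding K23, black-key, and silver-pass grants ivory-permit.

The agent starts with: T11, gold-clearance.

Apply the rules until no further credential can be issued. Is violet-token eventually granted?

No

violet-token would need teal-token and black-key (A5), but teal-token is never granted.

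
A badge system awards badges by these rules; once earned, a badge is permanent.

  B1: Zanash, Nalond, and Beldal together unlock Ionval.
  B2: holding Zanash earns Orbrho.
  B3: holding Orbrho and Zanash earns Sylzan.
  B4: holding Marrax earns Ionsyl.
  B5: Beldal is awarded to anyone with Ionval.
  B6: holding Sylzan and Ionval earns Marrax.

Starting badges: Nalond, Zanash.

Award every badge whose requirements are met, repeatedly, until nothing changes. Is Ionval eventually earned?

Ionval would need Zanash, Nalond, and Beldal (B1), but Beldal is never earned.

No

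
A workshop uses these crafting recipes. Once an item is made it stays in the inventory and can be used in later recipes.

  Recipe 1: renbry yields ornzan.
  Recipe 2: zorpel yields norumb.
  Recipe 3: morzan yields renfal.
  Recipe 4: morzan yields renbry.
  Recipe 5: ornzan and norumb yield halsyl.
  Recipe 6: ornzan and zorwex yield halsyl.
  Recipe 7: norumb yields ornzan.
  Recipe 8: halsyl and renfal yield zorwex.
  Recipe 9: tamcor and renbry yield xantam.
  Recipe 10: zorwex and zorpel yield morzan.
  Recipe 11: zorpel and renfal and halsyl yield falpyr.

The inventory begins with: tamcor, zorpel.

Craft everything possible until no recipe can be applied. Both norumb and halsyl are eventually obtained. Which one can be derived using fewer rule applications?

norumb

norumb: zorpel → norumb (Recipe 2). [1 rule application]
halsyl: Using Recipe 2, zorpel makes norumb. norumb → ornzan (Recipe 7). Using Recipe 5, ornzan and norumb make halsyl. [3 rule applications]
norumb needs fewer.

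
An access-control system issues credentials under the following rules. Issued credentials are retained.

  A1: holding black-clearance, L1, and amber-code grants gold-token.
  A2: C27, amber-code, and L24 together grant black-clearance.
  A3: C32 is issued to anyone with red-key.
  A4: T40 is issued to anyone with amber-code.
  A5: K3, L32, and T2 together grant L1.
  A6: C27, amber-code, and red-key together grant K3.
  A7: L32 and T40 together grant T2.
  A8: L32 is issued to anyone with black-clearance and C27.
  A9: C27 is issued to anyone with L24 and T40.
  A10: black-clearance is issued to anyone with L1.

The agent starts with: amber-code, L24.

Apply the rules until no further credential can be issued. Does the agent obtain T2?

Yes

Holding amber-code grants T40 (A4).
Holding L24 and T40 grants C27 (A9).
Holding C27, amber-code, and L24 grants black-clearance (A2).
Holding black-clearance and C27 grants L32 (A8).
Holding L32 and T40 grants T2 (A7).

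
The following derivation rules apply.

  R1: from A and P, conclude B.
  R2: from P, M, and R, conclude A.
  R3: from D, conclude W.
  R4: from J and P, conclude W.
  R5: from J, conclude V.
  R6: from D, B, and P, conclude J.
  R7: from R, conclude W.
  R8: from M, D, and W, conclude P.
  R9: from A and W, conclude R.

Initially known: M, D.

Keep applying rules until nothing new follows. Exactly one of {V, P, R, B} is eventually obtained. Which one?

P

D holds, so W follows (R3).
M, D, and W hold, so P follows (R8).
V would need J (R5), but J is never established. R would need A and W (R9), but A is never established. B would need A and P (R1), but A is never established.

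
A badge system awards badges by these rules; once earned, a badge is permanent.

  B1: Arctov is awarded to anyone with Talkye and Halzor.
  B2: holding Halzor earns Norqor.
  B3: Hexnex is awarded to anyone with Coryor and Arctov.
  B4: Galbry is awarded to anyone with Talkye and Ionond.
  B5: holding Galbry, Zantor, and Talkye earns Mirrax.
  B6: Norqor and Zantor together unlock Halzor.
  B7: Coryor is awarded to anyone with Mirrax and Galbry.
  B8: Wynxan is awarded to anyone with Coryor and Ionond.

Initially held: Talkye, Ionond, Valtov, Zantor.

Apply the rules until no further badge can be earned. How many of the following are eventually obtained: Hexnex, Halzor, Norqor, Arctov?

0

Hexnex would need Coryor and Arctov (B3), but Arctov is never earned.
Halzor would need Norqor and Zantor (B6), but Norqor is never earned.
Norqor would need Halzor (B2), but Halzor is never earned.
Arctov would need Talkye and Halzor (B1), but Halzor is never earned.
None of the 4 are reached.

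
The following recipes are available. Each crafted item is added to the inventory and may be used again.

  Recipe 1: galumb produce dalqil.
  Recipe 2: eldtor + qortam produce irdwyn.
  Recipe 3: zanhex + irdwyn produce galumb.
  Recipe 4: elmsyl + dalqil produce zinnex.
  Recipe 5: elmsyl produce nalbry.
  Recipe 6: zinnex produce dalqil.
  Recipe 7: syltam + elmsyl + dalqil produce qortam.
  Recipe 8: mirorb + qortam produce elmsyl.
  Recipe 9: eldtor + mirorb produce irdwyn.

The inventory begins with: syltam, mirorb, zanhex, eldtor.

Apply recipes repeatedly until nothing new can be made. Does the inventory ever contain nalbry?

nalbry would need elmsyl (Recipe 5), but elmsyl is never obtained.

No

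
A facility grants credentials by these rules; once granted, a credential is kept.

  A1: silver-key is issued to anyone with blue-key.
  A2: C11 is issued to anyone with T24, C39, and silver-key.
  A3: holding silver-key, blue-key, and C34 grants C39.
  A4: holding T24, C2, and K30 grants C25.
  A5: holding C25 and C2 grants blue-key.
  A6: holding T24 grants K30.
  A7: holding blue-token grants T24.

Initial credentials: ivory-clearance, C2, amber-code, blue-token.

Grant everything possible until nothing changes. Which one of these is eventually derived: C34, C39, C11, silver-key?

silver-key

Holding blue-token grants T24 (A7).
Holding T24 grants K30 (A6).
Holding T24, C2, and K30 grants C25 (A4).
Holding C25 and C2 grants blue-key (A5).
Holding blue-key grants silver-key (A1).
C39 would need silver-key, blue-key, and C34 (A3), but C34 is never granted. C11 would need T24, C39, and silver-key (A2), but C39 is never granted. No rule produces C34, and it is not given.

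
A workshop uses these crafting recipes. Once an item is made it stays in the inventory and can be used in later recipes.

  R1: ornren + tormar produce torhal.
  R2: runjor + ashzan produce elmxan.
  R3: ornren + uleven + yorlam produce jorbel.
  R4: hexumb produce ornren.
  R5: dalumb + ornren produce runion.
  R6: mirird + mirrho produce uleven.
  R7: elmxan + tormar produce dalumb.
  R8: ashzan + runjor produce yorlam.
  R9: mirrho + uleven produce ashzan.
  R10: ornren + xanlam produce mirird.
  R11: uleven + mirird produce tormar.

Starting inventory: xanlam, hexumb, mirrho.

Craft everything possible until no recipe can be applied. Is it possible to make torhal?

Yes

hexumb → ornren (R4).
ornren + xanlam → mirird (R10).
mirird + mirrho → uleven (R6).
uleven + mirird → tormar (R11).
Using R1, ornren and tormar make torhal.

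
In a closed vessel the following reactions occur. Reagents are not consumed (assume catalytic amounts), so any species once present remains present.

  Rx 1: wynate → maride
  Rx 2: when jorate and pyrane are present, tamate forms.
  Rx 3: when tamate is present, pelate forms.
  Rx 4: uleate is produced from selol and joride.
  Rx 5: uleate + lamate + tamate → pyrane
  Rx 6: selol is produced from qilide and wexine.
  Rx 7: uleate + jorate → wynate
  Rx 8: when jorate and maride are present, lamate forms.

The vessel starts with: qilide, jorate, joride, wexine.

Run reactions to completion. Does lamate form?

Yes

qilide and wexine present → selol forms (Rx 6).
selol and joride present → uleate forms (Rx 4).
uleate and jorate present → wynate forms (Rx 7).
wynate present → maride forms (Rx 1).
jorate and maride present → lamate forms (Rx 8).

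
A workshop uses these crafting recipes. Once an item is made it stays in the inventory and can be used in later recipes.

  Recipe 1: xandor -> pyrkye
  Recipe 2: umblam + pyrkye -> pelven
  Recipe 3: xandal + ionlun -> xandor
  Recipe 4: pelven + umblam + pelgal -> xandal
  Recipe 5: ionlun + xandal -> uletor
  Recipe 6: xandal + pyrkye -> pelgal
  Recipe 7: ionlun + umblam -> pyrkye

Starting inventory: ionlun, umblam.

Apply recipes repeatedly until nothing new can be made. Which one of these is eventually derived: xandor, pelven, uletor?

Using Recipe 7, ionlun and umblam make pyrkye.
umblam + pyrkye -> pelven (Recipe 2).
xandor would need xandal and ionlun (Recipe 3), but xandal is never obtained. uletor would need ionlun and xandal (Recipe 5), but xandal is never obtained.

pelven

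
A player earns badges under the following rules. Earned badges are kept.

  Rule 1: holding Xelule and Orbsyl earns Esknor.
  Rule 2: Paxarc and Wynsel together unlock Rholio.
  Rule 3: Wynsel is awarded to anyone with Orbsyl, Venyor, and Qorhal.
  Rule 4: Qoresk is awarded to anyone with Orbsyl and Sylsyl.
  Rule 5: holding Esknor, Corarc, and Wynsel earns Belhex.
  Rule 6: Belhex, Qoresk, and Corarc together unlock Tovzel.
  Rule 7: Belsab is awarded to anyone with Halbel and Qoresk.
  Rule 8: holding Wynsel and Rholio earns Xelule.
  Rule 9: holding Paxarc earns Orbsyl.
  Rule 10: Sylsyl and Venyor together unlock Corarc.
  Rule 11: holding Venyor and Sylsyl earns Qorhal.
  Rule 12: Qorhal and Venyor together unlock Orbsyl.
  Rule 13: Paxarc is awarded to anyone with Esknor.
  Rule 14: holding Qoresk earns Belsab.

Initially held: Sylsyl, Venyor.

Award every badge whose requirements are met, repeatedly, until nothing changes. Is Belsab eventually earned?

Yes

With Venyor and Sylsyl, Qorhal is earned (Rule 11).
With Qorhal and Venyor, Orbsyl is earned (Rule 12).
With Orbsyl and Sylsyl, Qoresk is earned (Rule 4).
With Qoresk, Belsab is earned (Rule 14).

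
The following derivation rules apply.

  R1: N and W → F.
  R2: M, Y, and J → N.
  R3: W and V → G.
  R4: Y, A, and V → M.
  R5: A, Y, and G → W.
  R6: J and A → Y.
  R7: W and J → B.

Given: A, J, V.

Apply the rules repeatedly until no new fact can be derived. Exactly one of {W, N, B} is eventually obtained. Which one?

J and A hold, so Y follows (R6).
Y, A, and V hold, so M follows (R4).
M, Y, and J hold, so N follows (R2).
B would need W and J (R7), but W is never established. W would need A, Y, and G (R5), but G is never established.

N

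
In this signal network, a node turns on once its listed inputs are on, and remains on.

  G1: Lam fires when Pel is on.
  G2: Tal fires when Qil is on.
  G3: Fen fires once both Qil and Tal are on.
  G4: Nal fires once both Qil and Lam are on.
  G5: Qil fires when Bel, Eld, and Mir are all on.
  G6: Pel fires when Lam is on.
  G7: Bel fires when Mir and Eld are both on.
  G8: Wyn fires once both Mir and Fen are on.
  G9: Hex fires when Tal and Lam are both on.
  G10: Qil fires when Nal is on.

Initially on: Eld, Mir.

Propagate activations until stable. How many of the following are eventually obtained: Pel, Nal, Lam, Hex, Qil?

1

G7: Mir and Eld on → Bel on.
Bel, Eld, and Mir are on, so Qil fires (G5).
Pel would need Lam (G6), but Lam never turns on.
Nal would need Qil and Lam (G4), but Lam never turns on.
Lam would need Pel (G1), but Pel never turns on.
Hex would need Tal and Lam (G9), but Lam never turns on.
Qil: reached.
Reached: Qil — 1 of the 5.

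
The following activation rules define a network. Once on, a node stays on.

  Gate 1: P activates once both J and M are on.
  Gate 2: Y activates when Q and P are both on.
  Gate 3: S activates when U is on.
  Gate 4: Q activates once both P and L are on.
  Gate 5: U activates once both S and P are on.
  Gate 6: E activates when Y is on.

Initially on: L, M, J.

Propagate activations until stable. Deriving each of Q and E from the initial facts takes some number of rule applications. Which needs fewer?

Q

Q: Gate 1: J and M on → P on. Gate 4: P and L on → Q on. [2 rule applications]
E: J and M are on, so P activates (Gate 1). P and L are on, so Q activates (Gate 4). Q and P are on, so Y activates (Gate 2). Gate 6: Y on → E on. [4 rule applications]
Q needs fewer.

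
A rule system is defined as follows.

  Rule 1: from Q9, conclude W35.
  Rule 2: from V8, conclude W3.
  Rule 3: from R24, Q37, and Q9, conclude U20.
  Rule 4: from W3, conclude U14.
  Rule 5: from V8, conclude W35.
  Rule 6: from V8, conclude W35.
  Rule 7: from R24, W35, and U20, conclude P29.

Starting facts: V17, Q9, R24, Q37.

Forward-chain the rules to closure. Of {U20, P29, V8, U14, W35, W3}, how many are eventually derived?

From Q9, Rule 1 gives W35.
From R24, Q37, and Q9, Rule 3 gives U20.
From R24, W35, and U20, Rule 7 gives P29.
U20: reached.
P29: reached.
No rule produces V8, and it is not given.
U14 would need W3 (Rule 4), but W3 is never established.
W35: reached.
W3 would need V8 (Rule 2), but V8 is never established.
Reached: U20, P29, and W35 — 3 of the 6.

3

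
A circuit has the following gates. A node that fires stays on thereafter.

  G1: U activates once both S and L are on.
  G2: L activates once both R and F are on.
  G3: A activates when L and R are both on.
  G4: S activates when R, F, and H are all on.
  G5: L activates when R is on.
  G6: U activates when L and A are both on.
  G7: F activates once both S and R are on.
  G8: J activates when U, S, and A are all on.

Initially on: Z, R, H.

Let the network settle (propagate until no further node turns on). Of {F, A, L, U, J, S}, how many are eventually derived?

3

G5: R on → L on.
G3: L and R on → A on.
G6: L and A on → U on.
F would need S and R (G7), but S never turns on.
A: reached.
L: reached.
U: reached.
J would need U, S, and A (G8), but S never turns on.
S would need R, F, and H (G4), but F never turns on.
Reached: A, L, and U — 3 of the 6.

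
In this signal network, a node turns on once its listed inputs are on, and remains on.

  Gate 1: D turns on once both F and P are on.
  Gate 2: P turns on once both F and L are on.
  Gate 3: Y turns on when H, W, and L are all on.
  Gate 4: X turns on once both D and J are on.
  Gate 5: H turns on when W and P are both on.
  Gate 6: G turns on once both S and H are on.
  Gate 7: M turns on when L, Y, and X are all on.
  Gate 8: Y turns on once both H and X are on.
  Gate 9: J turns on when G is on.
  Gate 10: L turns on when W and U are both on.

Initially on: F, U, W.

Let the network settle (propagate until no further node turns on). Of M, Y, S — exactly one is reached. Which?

Y

Gate 10: W and U on → L on.
F and L are on, so P turns on (Gate 2).
Gate 5: W and P on → H on.
Gate 3: H, W, and L on → Y on.
No rule produces S, and it is not given. M would need L, Y, and X (Gate 7), but X never turns on.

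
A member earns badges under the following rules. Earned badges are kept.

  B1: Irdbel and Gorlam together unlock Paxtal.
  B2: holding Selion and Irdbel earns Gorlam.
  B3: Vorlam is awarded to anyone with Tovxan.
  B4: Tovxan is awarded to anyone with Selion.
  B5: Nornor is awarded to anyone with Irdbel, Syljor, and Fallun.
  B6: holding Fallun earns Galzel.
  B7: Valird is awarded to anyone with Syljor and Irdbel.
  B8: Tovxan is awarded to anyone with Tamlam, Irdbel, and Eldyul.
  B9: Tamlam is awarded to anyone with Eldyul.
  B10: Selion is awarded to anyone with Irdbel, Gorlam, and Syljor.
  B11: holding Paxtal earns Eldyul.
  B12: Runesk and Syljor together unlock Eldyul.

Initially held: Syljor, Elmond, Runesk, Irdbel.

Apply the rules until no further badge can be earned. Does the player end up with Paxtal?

Paxtal would need Irdbel and Gorlam (B1), but Gorlam is never earned.

No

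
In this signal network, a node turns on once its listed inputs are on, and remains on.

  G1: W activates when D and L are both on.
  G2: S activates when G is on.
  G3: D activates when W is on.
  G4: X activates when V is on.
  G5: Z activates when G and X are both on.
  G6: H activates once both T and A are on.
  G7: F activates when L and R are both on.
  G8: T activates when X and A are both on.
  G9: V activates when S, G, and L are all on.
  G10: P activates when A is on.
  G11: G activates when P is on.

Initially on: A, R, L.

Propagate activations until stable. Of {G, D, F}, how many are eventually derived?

G10: A on → P on.
G7: L and R on → F on.
G11: P on → G on.
G: reached.
D would need W (G3), but W never turns on.
F: reached.
Reached: G and F — 2 of the 3.

2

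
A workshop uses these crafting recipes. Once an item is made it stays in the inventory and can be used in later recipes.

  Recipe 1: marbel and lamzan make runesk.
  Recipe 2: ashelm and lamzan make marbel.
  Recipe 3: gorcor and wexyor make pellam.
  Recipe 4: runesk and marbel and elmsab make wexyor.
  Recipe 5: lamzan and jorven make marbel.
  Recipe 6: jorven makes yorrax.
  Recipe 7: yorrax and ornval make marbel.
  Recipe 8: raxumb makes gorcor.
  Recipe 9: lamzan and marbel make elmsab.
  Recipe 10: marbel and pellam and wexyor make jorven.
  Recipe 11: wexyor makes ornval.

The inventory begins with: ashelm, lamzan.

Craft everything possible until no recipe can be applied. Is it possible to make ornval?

Using Recipe 2, ashelm and lamzan make marbel.
marbel and lamzan → runesk (Recipe 1).
Using Recipe 9, lamzan and marbel make elmsab.
Using Recipe 4, runesk, marbel, and elmsab make wexyor.
Using Recipe 11, wexyor makes ornval.

Yes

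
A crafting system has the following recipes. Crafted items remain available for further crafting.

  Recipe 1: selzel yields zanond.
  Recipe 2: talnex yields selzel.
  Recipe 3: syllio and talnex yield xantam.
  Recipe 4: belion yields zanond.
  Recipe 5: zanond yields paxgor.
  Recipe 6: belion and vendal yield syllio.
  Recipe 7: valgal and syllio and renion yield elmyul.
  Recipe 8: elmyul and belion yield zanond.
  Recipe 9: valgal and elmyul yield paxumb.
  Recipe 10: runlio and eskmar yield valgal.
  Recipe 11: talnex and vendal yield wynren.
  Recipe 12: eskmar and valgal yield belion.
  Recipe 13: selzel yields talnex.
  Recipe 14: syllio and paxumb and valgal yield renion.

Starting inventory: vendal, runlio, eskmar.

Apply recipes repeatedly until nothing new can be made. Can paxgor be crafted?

runlio and eskmar → valgal (Recipe 10).
eskmar and valgal → belion (Recipe 12).
Using Recipe 4, belion makes zanond.
Using Recipe 5, zanond makes paxgor.

Yes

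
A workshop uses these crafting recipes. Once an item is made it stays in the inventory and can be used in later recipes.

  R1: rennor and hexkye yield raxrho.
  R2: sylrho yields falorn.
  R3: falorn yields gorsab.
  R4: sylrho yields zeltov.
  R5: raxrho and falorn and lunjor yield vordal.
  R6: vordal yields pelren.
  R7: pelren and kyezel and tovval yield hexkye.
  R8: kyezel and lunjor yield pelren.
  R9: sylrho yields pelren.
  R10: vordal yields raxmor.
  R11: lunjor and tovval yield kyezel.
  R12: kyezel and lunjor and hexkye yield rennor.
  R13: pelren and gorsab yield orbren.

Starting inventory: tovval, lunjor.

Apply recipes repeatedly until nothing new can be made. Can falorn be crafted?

falorn would need sylrho (R2), but sylrho is never obtained.

No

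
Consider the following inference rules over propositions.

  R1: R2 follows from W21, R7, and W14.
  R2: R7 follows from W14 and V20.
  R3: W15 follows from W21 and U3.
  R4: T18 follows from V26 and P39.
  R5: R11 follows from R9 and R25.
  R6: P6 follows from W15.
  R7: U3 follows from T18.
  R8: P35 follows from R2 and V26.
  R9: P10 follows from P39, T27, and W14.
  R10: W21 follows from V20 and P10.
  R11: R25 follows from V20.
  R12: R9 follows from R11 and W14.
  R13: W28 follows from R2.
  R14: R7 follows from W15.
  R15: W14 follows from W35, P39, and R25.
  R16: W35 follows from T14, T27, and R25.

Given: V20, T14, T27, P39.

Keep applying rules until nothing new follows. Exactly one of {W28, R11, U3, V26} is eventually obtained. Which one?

W28

V20 holds, so R25 follows (R11).
T14, T27, and R25 hold, so W35 follows (R16).
From W35, P39, and R25, R15 gives W14.
P39, T27, and W14 hold, so P10 follows (R9).
From W14 and V20, R2 gives R7.
From V20 and P10, R10 gives W21.
W21, R7, and W14 hold, so R2 follows (R1).
R2 holds, so W28 follows (R13).
No rule produces V26, and it is not given. R11 would need R9 and R25 (R5), but R9 is never established. U3 would need T18 (R7), but T18 is never established.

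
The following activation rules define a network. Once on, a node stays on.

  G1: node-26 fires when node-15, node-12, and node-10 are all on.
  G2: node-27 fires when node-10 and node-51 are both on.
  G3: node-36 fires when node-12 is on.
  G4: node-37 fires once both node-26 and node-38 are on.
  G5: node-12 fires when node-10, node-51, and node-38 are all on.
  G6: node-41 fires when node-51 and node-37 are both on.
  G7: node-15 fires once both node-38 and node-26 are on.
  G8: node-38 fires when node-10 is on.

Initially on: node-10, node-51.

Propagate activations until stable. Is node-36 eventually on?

Yes

G8: node-10 on → node-38 on.
G5: node-10, node-51, and node-38 on → node-12 on.
G3: node-12 on → node-36 on.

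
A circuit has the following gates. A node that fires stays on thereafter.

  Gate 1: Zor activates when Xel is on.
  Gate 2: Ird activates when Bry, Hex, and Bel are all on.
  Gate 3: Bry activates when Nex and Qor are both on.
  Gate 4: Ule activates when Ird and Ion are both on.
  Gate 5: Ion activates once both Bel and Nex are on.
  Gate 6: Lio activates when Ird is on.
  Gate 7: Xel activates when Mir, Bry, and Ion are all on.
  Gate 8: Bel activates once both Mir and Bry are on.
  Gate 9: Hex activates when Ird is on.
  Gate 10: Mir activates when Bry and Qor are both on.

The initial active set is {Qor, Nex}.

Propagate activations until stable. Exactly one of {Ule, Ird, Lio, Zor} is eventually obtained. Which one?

Zor

Nex and Qor are on, so Bry activates (Gate 3).
Gate 10: Bry and Qor on → Mir on.
Gate 8: Mir and Bry on → Bel on.
Bel and Nex are on, so Ion activates (Gate 5).
Gate 7: Mir, Bry, and Ion on → Xel on.
Xel is on, so Zor activates (Gate 1).
Lio would need Ird (Gate 6), but Ird never turns on. Ule would need Ird and Ion (Gate 4), but Ird never turns on. Ird would need Bry, Hex, and Bel (Gate 2), but Hex never turns on.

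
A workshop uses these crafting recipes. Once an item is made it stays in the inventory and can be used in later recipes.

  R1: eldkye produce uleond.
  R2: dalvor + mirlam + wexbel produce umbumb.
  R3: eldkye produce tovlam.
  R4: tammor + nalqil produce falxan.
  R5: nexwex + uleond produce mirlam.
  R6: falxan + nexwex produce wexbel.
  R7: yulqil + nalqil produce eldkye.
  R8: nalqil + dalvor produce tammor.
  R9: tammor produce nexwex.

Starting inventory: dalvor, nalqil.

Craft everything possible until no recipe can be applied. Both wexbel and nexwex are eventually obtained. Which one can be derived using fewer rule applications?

nexwex: nalqil + dalvor → tammor (R8). Using R9, tammor makes nexwex. [2 rule applications]
wexbel: Using R8, nalqil and dalvor make tammor. tammor + nalqil → falxan (R4). Using R9, tammor makes nexwex. Using R6, falxan and nexwex make wexbel. [4 rule applications]
nexwex needs fewer.

nexwex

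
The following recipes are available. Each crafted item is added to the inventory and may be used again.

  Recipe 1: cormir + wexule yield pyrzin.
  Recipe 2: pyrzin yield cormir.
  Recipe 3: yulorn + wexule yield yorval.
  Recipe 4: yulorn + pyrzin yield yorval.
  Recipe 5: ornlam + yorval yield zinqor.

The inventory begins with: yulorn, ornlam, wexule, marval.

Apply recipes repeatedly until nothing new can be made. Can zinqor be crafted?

Yes

yulorn + wexule → yorval (Recipe 3).
ornlam + yorval → zinqor (Recipe 5).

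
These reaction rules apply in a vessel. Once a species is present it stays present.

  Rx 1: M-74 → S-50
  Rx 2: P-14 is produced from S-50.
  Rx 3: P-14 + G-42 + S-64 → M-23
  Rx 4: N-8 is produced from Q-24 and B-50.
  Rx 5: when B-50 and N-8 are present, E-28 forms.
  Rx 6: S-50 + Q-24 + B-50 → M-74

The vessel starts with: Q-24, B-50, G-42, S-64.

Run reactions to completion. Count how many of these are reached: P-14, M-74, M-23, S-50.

0

P-14 would need S-50 (Rx 2), but S-50 never forms.
M-74 would need S-50, Q-24, and B-50 (Rx 6), but S-50 never forms.
M-23 would need P-14, G-42, and S-64 (Rx 3), but P-14 never forms.
S-50 would need M-74 (Rx 1), but M-74 never forms.
None of the 4 are reached.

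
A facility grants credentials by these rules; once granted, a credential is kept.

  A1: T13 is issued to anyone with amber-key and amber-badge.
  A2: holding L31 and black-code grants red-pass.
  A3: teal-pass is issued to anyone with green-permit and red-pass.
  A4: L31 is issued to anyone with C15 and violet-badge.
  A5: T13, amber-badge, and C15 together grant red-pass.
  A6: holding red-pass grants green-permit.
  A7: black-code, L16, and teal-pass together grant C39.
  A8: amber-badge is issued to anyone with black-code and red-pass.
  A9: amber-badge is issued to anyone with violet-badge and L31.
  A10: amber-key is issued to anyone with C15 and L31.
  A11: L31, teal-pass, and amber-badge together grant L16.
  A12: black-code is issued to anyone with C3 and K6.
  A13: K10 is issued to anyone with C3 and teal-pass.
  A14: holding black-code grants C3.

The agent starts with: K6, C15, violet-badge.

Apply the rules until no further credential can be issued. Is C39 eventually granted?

C39 would need black-code, L16, and teal-pass (A7), but black-code is never granted.

No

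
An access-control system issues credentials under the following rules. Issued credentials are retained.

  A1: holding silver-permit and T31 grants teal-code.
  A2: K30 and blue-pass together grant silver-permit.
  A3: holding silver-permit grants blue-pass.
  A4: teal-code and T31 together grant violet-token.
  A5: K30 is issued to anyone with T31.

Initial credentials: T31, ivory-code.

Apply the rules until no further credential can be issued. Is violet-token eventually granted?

No

violet-token would need teal-code and T31 (A4), but teal-code is never granted.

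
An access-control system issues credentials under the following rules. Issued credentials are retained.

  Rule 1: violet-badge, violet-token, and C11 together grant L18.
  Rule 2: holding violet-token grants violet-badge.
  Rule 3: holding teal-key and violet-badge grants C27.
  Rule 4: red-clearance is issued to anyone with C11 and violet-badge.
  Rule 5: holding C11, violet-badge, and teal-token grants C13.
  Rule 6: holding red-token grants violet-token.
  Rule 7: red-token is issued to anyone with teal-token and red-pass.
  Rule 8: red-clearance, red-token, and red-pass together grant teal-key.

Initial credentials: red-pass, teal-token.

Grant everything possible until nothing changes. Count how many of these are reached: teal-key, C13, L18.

teal-key would need red-clearance, red-token, and red-pass (Rule 8), but red-clearance is never granted.
C13 would need C11, violet-badge, and teal-token (Rule 5), but C11 is never granted.
L18 would need violet-badge, violet-token, and C11 (Rule 1), but C11 is never granted.
None of the 3 are reached.

0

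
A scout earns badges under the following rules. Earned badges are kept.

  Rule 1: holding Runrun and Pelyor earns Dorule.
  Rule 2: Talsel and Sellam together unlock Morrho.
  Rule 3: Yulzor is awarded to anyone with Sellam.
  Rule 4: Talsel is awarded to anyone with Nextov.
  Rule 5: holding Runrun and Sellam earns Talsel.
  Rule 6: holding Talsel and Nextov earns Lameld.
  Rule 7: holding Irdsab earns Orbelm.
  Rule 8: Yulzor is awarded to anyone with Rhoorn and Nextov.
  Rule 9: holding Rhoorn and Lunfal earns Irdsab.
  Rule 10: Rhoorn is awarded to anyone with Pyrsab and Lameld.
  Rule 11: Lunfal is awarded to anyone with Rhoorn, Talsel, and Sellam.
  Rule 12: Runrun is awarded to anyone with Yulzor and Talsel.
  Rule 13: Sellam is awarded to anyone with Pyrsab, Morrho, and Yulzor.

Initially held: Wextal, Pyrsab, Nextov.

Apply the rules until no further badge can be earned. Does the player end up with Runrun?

Yes

With Nextov, Talsel is earned (Rule 4).
With Talsel and Nextov, Lameld is earned (Rule 6).
With Pyrsab and Lameld, Rhoorn is earned (Rule 10).
With Rhoorn and Nextov, Yulzor is earned (Rule 8).
With Yulzor and Talsel, Runrun is earned (Rule 12).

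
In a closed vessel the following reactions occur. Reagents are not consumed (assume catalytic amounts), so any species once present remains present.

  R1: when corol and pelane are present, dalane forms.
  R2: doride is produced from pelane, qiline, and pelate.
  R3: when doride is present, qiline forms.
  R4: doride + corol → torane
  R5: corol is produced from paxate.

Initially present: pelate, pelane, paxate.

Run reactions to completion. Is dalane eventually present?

Yes

paxate present → corol forms (R5).
corol and pelane present → dalane forms (R1).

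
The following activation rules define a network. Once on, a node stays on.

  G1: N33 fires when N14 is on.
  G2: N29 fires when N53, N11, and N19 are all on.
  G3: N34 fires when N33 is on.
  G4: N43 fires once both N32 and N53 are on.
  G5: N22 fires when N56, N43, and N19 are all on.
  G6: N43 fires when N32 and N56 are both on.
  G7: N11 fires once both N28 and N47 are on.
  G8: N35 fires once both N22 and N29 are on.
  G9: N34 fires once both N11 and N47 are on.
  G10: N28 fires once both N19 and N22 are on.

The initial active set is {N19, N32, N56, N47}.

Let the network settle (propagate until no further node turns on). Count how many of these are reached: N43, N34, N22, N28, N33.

4

G6: N32 and N56 on → N43 on.
N56, N43, and N19 are on, so N22 fires (G5).
N19 and N22 are on, so N28 fires (G10).
G7: N28 and N47 on → N11 on.
N11 and N47 are on, so N34 fires (G9).
N43: reached.
N34: reached.
N22: reached.
N28: reached.
N33 would need N14 (G1), but N14 never turns on.
Reached: N43, N34, N22, and N28 — 4 of the 5.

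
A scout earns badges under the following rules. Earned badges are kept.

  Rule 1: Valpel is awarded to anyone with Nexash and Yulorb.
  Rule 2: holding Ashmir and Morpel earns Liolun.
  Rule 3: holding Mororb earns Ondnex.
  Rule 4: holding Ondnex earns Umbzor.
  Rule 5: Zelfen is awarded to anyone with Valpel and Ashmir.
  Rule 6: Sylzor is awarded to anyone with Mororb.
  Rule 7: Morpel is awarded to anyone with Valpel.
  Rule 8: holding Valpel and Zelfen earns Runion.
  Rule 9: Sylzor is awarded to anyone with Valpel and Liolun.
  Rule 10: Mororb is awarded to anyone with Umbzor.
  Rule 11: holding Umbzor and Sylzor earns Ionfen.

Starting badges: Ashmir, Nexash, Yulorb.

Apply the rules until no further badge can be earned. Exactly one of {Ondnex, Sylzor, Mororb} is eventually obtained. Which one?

Sylzor

With Nexash and Yulorb, Valpel is earned (Rule 1).
With Valpel, Morpel is earned (Rule 7).
With Ashmir and Morpel, Liolun is earned (Rule 2).
With Valpel and Liolun, Sylzor is earned (Rule 9).
Mororb would need Umbzor (Rule 10), but Umbzor is never earned. Ondnex would need Mororb (Rule 3), but Mororb is never earned.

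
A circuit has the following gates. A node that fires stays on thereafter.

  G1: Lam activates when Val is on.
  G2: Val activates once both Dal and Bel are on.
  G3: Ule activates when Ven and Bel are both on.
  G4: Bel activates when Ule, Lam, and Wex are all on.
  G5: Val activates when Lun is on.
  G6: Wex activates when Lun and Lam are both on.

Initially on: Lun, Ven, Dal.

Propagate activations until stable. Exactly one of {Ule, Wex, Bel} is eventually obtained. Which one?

Lun is on, so Val activates (G5).
Val is on, so Lam activates (G1).
G6: Lun and Lam on → Wex on.
Ule would need Ven and Bel (G3), but Bel never turns on. Bel would need Ule, Lam, and Wex (G4), but Ule never turns on.

Wex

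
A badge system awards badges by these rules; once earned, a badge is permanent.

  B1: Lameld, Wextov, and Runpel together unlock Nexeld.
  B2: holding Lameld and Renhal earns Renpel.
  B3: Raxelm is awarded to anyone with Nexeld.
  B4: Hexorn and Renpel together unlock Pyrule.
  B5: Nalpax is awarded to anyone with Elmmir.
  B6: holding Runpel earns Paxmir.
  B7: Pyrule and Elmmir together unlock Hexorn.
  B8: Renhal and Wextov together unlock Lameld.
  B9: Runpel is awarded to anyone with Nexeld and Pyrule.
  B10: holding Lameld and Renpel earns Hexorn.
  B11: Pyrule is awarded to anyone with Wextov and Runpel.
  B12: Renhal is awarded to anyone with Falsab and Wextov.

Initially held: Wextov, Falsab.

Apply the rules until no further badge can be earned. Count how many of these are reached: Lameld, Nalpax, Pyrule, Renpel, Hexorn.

With Falsab and Wextov, Renhal is earned (B12).
With Renhal and Wextov, Lameld is earned (B8).
With Lameld and Renhal, Renpel is earned (B2).
With Lameld and Renpel, Hexorn is earned (B10).
With Hexorn and Renpel, Pyrule is earned (B4).
Lameld: reached.
Nalpax would need Elmmir (B5), but Elmmir is never earned.
Pyrule: reached.
Renpel: reached.
Hexorn: reached.
Reached: Lameld, Pyrule, Renpel, and Hexorn — 4 of the 5.

4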